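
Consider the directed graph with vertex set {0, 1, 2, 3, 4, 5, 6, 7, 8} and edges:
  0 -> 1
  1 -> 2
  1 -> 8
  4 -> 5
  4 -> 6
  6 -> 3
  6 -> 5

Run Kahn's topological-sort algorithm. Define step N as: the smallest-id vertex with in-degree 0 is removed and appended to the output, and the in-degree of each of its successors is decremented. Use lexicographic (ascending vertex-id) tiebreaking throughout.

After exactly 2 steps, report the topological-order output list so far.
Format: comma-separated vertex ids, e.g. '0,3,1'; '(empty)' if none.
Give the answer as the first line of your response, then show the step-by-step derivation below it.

0,1

step 1: output 0; order=[0]; indeg=(0,0,1,1,0,2,1,0,1)
step 2: output 1; order=[0,1]; indeg=(0,0,0,1,0,2,1,0,0)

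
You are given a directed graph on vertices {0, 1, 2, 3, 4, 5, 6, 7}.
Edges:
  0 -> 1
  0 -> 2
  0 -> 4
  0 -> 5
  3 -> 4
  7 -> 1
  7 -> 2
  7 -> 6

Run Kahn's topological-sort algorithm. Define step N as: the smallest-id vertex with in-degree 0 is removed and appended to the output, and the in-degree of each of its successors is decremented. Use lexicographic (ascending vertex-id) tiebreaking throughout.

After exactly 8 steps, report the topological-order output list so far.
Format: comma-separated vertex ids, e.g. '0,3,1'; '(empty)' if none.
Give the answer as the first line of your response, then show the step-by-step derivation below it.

0,3,4,5,7,1,2,6

step 1: output 0; order=[0]; indeg=(0,1,1,0,1,0,1,0)
step 2: output 3; order=[0,3]; indeg=(0,1,1,0,0,0,1,0)
step 3: output 4; order=[0,3,4]; indeg=(0,1,1,0,0,0,1,0)
step 4: output 5; order=[0,3,4,5]; indeg=(0,1,1,0,0,0,1,0)
step 5: output 7; order=[0,3,4,5,7]; indeg=(0,0,0,0,0,0,0,0)
step 6: output 1; order=[0,3,4,5,7,1]; indeg=(0,0,0,0,0,0,0,0)
step 7: output 2; order=[0,3,4,5,7,1,2]; indeg=(0,0,0,0,0,0,0,0)
step 8: output 6; order=[0,3,4,5,7,1,2,6]; indeg=(0,0,0,0,0,0,0,0)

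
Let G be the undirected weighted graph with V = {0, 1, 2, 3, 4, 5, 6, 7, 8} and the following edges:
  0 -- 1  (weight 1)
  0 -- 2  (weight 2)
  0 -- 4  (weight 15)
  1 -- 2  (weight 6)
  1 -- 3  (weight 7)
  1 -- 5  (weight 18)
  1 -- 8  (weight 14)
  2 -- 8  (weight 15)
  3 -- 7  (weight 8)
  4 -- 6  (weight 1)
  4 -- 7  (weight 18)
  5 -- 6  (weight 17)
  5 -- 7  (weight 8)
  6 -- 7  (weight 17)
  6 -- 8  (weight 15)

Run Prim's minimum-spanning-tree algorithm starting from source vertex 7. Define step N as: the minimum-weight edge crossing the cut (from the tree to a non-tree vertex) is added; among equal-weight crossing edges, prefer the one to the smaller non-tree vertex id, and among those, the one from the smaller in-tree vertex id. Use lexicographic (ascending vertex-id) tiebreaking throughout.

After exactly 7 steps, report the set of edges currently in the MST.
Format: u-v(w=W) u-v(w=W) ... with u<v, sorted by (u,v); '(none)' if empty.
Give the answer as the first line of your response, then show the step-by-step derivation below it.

0-1(w=1) 0-2(w=2) 0-4(w=15) 1-3(w=7) 1-8(w=14) 3-7(w=8) 5-7(w=8)

step 1: add edge 3-7 (w=8); MST = {3-7(w=8)}
step 2: add edge 1-3 (w=7); MST = {1-3(w=7) 3-7(w=8)}
step 3: add edge 0-1 (w=1); MST = {0-1(w=1) 1-3(w=7) 3-7(w=8)}
step 4: add edge 0-2 (w=2); MST = {0-1(w=1) 0-2(w=2) 1-3(w=7) 3-7(w=8)}
step 5: add edge 5-7 (w=8); MST = {0-1(w=1) 0-2(w=2) 1-3(w=7) 3-7(w=8) 5-7(w=8)}
step 6: add edge 1-8 (w=14); MST = {0-1(w=1) 0-2(w=2) 1-3(w=7) 1-8(w=14) 3-7(w=8) 5-7(w=8)}
step 7: add edge 0-4 (w=15); MST = {0-1(w=1) 0-2(w=2) 0-4(w=15) 1-3(w=7) 1-8(w=14) 3-7(w=8) 5-7(w=8)}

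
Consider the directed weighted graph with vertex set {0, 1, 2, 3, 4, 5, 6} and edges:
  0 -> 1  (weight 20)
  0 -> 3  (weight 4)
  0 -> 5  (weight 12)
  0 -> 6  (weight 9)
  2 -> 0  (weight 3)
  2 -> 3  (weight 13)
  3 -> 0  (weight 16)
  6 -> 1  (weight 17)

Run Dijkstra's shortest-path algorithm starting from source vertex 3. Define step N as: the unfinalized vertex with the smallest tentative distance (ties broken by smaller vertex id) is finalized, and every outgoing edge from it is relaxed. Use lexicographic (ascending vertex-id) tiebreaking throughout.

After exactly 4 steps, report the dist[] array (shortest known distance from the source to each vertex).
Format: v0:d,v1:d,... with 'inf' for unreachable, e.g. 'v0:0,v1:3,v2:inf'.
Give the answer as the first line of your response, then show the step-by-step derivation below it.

v0:16,v1:36,v2:inf,v3:0,v4:inf,v5:28,v6:25

step 1: dist = v0:16,v1:inf,v2:inf,v3:0,v4:inf,v5:inf,v6:inf
step 2: dist = v0:16,v1:36,v2:inf,v3:0,v4:inf,v5:28,v6:25
step 3: dist = v0:16,v1:36,v2:inf,v3:0,v4:inf,v5:28,v6:25
step 4: dist = v0:16,v1:36,v2:inf,v3:0,v4:inf,v5:28,v6:25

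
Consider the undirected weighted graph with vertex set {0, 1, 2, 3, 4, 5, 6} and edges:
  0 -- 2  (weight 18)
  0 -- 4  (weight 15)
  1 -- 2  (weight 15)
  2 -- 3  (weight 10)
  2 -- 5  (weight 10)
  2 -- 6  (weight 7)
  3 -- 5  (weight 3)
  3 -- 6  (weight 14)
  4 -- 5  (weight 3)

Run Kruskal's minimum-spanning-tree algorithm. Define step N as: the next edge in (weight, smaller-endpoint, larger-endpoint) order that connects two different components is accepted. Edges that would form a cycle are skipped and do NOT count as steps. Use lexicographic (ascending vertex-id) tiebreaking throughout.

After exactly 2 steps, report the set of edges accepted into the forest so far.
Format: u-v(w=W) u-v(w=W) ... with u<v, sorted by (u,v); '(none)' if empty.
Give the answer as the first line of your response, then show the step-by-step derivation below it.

3-5(w=3) 4-5(w=3)

step 1: add edge 3-5 (w=3); MST = {3-5(w=3)}
step 2: add edge 4-5 (w=3); MST = {3-5(w=3) 4-5(w=3)}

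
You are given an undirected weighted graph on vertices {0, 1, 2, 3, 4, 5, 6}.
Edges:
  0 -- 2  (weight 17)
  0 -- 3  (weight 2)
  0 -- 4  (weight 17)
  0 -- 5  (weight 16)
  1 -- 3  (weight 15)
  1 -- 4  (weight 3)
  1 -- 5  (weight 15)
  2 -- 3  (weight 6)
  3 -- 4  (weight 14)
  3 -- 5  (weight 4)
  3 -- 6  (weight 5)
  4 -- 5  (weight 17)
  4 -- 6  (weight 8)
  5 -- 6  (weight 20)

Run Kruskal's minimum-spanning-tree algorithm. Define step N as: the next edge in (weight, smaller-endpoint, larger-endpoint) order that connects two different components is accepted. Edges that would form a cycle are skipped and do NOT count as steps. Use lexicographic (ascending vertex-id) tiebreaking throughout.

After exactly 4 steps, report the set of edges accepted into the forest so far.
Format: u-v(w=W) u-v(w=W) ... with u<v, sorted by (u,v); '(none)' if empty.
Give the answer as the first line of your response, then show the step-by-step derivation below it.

0-3(w=2) 1-4(w=3) 3-5(w=4) 3-6(w=5)

step 1: add edge 0-3 (w=2); MST = {0-3(w=2)}
step 2: add edge 1-4 (w=3); MST = {0-3(w=2) 1-4(w=3)}
step 3: add edge 3-5 (w=4); MST = {0-3(w=2) 1-4(w=3) 3-5(w=4)}
step 4: add edge 3-6 (w=5); MST = {0-3(w=2) 1-4(w=3) 3-5(w=4) 3-6(w=5)}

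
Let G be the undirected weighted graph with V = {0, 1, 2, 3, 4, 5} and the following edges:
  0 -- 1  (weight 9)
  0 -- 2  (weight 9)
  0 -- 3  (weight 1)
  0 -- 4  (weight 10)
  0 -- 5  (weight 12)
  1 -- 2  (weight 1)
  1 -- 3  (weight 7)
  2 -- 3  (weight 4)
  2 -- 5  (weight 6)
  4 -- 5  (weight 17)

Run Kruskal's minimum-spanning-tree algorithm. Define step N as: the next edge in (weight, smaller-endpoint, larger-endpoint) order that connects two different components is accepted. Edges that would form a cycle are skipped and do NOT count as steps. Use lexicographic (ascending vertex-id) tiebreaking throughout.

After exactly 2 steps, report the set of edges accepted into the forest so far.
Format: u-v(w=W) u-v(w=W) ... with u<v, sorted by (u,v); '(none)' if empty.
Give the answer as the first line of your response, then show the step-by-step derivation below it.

0-3(w=1) 1-2(w=1)

step 1: add edge 0-3 (w=1); MST = {0-3(w=1)}
step 2: add edge 1-2 (w=1); MST = {0-3(w=1) 1-2(w=1)}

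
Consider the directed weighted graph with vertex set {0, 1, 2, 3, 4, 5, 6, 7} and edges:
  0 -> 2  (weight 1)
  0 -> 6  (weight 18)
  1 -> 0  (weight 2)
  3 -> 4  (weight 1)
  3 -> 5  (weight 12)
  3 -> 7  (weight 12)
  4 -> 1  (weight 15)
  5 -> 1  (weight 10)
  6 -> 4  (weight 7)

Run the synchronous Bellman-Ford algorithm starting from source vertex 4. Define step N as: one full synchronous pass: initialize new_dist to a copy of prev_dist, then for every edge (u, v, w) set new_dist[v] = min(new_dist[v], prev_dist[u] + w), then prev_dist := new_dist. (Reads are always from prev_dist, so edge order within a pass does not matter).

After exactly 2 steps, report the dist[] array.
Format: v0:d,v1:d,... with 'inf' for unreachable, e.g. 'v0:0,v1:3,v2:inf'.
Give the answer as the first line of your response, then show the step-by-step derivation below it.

v0:17,v1:15,v2:inf,v3:inf,v4:0,v5:inf,v6:inf,v7:inf

step 1: dist = v0:inf,v1:15,v2:inf,v3:inf,v4:0,v5:inf,v6:inf,v7:inf
step 2: dist = v0:17,v1:15,v2:inf,v3:inf,v4:0,v5:inf,v6:inf,v7:inf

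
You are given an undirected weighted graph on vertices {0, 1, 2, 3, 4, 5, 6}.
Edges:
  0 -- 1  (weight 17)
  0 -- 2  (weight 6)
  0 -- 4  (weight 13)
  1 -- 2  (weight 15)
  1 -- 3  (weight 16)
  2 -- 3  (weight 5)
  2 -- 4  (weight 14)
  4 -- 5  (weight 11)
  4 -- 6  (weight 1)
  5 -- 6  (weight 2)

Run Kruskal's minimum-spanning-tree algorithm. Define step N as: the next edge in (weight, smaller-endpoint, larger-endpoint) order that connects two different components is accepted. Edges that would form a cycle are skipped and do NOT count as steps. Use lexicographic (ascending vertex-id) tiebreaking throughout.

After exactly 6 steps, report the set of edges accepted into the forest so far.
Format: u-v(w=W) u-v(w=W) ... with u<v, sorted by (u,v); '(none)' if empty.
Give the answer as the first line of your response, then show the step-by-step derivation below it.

0-2(w=6) 0-4(w=13) 1-2(w=15) 2-3(w=5) 4-6(w=1) 5-6(w=2)

step 1: add edge 4-6 (w=1); MST = {4-6(w=1)}
step 2: add edge 5-6 (w=2); MST = {4-6(w=1) 5-6(w=2)}
step 3: add edge 2-3 (w=5); MST = {2-3(w=5) 4-6(w=1) 5-6(w=2)}
step 4: add edge 0-2 (w=6); MST = {0-2(w=6) 2-3(w=5) 4-6(w=1) 5-6(w=2)}
step 5: add edge 0-4 (w=13); MST = {0-2(w=6) 0-4(w=13) 2-3(w=5) 4-6(w=1) 5-6(w=2)}
step 6: add edge 1-2 (w=15); MST = {0-2(w=6) 0-4(w=13) 1-2(w=15) 2-3(w=5) 4-6(w=1) 5-6(w=2)}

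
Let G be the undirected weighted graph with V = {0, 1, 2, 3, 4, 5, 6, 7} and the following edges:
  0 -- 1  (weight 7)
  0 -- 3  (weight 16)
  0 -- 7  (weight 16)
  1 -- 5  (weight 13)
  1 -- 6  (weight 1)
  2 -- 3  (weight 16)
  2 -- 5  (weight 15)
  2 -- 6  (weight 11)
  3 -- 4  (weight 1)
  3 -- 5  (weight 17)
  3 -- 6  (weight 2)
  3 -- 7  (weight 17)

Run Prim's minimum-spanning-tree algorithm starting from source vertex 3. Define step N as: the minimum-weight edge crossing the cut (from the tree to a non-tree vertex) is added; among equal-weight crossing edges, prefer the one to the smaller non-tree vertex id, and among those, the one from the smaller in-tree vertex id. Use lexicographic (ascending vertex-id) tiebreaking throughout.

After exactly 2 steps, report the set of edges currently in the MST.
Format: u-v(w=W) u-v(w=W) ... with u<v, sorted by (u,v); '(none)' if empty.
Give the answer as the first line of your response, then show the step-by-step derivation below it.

3-4(w=1) 3-6(w=2)

step 1: add edge 3-4 (w=1); MST = {3-4(w=1)}
step 2: add edge 3-6 (w=2); MST = {3-4(w=1) 3-6(w=2)}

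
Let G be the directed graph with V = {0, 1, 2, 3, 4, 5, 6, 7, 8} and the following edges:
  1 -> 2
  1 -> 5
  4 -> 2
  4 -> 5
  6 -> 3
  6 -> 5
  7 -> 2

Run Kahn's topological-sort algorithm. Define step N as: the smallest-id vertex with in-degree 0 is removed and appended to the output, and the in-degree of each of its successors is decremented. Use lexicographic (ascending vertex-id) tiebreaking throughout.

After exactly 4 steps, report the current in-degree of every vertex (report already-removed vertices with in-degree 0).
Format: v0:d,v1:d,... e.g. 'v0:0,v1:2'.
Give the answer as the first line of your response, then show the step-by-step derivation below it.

v0:0,v1:0,v2:1,v3:0,v4:0,v5:0,v6:0,v7:0,v8:0

step 1: output 0; order=[0]; indeg=(0,0,3,1,0,3,0,0,0)
step 2: output 1; order=[0,1]; indeg=(0,0,2,1,0,2,0,0,0)
step 3: output 4; order=[0,1,4]; indeg=(0,0,1,1,0,1,0,0,0)
step 4: output 6; order=[0,1,4,6]; indeg=(0,0,1,0,0,0,0,0,0)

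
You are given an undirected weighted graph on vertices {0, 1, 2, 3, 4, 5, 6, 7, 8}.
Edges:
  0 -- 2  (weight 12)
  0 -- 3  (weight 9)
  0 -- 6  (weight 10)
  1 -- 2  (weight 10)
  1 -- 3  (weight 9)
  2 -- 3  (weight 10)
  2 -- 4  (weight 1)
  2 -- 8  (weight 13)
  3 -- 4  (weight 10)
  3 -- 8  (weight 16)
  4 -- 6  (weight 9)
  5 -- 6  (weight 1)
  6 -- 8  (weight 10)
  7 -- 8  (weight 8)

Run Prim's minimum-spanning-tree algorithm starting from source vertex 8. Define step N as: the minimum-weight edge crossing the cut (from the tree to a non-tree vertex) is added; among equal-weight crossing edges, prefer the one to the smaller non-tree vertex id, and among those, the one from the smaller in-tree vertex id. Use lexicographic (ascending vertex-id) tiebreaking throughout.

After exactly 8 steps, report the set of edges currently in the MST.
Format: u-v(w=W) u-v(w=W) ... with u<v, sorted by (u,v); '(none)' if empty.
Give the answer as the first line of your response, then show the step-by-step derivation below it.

0-3(w=9) 0-6(w=10) 1-3(w=9) 2-4(w=1) 4-6(w=9) 5-6(w=1) 6-8(w=10) 7-8(w=8)

step 1: add edge 7-8 (w=8); MST = {7-8(w=8)}
step 2: add edge 6-8 (w=10); MST = {6-8(w=10) 7-8(w=8)}
step 3: add edge 5-6 (w=1); MST = {5-6(w=1) 6-8(w=10) 7-8(w=8)}
step 4: add edge 4-6 (w=9); MST = {4-6(w=9) 5-6(w=1) 6-8(w=10) 7-8(w=8)}
step 5: add edge 2-4 (w=1); MST = {2-4(w=1) 4-6(w=9) 5-6(w=1) 6-8(w=10) 7-8(w=8)}
step 6: add edge 0-6 (w=10); MST = {0-6(w=10) 2-4(w=1) 4-6(w=9) 5-6(w=1) 6-8(w=10) 7-8(w=8)}
step 7: add edge 0-3 (w=9); MST = {0-3(w=9) 0-6(w=10) 2-4(w=1) 4-6(w=9) 5-6(w=1) 6-8(w=10) 7-8(w=8)}
step 8: add edge 1-3 (w=9); MST = {0-3(w=9) 0-6(w=10) 1-3(w=9) 2-4(w=1) 4-6(w=9) 5-6(w=1) 6-8(w=10) 7-8(w=8)}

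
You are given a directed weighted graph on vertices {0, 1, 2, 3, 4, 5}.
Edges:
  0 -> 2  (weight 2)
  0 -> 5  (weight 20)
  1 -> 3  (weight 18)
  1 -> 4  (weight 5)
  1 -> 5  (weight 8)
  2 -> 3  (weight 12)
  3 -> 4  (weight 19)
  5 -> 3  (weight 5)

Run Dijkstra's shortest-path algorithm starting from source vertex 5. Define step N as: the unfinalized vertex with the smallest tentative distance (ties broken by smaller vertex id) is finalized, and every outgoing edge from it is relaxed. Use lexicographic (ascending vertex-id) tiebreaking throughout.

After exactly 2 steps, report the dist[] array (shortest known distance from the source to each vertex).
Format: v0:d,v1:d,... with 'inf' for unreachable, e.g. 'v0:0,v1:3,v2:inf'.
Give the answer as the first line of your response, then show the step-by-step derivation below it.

v0:inf,v1:inf,v2:inf,v3:5,v4:24,v5:0

step 1: dist = v0:inf,v1:inf,v2:inf,v3:5,v4:inf,v5:0
step 2: dist = v0:inf,v1:inf,v2:inf,v3:5,v4:24,v5:0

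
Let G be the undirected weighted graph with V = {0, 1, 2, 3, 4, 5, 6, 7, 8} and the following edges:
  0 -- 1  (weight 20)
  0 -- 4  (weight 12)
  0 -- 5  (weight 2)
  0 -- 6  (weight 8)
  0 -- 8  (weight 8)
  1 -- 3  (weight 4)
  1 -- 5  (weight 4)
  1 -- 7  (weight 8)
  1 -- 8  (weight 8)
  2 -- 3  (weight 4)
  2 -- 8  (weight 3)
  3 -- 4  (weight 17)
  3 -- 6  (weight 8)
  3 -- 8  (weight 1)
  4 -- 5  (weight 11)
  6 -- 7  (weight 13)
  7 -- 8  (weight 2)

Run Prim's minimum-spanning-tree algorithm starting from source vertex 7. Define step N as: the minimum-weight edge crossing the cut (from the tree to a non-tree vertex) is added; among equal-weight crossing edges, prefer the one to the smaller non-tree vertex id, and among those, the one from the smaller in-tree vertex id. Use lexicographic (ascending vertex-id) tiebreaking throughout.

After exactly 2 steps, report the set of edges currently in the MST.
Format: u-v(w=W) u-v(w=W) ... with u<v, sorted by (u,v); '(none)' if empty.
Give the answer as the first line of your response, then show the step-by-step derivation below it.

3-8(w=1) 7-8(w=2)

step 1: add edge 7-8 (w=2); MST = {7-8(w=2)}
step 2: add edge 3-8 (w=1); MST = {3-8(w=1) 7-8(w=2)}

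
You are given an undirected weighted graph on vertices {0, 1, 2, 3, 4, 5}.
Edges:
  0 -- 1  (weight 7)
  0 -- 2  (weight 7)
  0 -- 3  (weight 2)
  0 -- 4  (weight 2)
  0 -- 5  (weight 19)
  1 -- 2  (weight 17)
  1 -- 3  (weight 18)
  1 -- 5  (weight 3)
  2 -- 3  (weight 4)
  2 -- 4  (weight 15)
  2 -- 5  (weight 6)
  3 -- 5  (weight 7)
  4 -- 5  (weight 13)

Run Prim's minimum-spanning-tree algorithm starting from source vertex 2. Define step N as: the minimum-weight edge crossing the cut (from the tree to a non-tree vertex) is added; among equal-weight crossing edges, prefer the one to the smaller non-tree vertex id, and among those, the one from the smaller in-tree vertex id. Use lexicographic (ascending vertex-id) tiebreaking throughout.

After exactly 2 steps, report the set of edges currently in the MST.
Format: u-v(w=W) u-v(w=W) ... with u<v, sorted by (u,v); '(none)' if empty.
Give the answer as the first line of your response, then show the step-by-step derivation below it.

0-3(w=2) 2-3(w=4)

step 1: add edge 2-3 (w=4); MST = {2-3(w=4)}
step 2: add edge 0-3 (w=2); MST = {0-3(w=2) 2-3(w=4)}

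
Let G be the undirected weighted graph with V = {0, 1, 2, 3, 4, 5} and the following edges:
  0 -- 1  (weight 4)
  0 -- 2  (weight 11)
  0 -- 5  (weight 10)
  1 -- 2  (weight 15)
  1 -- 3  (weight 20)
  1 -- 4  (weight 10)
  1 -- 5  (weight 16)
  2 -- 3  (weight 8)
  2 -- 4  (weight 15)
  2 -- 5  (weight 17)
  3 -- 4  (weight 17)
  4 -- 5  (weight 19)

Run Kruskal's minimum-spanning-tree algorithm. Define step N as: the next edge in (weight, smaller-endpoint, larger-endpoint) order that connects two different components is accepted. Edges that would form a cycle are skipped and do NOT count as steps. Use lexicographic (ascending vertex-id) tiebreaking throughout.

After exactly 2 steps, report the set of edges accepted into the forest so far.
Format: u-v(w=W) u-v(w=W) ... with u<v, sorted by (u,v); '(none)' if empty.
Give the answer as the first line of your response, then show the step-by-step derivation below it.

0-1(w=4) 2-3(w=8)

step 1: add edge 0-1 (w=4); MST = {0-1(w=4)}
step 2: add edge 2-3 (w=8); MST = {0-1(w=4) 2-3(w=8)}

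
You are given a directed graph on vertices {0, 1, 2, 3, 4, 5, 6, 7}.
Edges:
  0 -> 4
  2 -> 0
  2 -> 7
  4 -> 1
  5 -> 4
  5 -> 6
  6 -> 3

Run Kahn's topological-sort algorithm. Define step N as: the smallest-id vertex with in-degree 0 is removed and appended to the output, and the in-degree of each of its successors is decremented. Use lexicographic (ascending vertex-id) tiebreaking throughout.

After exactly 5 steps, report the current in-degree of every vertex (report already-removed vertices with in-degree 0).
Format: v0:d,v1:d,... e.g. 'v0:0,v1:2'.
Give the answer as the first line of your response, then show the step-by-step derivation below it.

v0:0,v1:0,v2:0,v3:1,v4:0,v5:0,v6:0,v7:0

step 1: output 2; order=[2]; indeg=(0,1,0,1,2,0,1,0)
step 2: output 0; order=[2,0]; indeg=(0,1,0,1,1,0,1,0)
step 3: output 5; order=[2,0,5]; indeg=(0,1,0,1,0,0,0,0)
step 4: output 4; order=[2,0,5,4]; indeg=(0,0,0,1,0,0,0,0)
step 5: output 1; order=[2,0,5,4,1]; indeg=(0,0,0,1,0,0,0,0)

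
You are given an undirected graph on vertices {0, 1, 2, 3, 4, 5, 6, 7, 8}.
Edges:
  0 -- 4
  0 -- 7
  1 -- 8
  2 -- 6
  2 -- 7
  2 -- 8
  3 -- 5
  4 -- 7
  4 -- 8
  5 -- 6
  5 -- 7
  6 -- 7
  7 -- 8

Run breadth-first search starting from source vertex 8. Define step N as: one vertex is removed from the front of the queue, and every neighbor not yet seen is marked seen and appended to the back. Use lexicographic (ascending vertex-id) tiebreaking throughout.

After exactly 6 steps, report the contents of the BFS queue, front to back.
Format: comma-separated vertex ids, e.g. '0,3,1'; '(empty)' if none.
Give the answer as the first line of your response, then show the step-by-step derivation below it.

0,5

step 1: dequeue 8; queue=[1,2,4,7]; order=8
step 2: dequeue 1; queue=[2,4,7]; order=8,1
step 3: dequeue 2; queue=[4,7,6]; order=8,1,2
step 4: dequeue 4; queue=[7,6,0]; order=8,1,2,4
step 5: dequeue 7; queue=[6,0,5]; order=8,1,2,4,7
step 6: dequeue 6; queue=[0,5]; order=8,1,2,4,7,6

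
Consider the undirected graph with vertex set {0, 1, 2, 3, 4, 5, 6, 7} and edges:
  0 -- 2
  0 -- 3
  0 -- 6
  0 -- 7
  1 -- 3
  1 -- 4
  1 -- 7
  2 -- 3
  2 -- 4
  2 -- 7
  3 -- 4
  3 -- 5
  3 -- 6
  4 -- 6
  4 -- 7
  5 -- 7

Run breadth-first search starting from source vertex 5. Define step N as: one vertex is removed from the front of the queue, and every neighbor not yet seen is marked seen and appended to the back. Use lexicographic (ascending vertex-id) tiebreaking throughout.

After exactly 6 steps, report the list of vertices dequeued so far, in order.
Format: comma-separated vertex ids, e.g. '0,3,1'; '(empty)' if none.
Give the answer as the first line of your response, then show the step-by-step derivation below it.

5,3,7,0,1,2

step 1: dequeue 5; queue=[3,7]; order=5
step 2: dequeue 3; queue=[7,0,1,2,4,6]; order=5,3
step 3: dequeue 7; queue=[0,1,2,4,6]; order=5,3,7
step 4: dequeue 0; queue=[1,2,4,6]; order=5,3,7,0
step 5: dequeue 1; queue=[2,4,6]; order=5,3,7,0,1
step 6: dequeue 2; queue=[4,6]; order=5,3,7,0,1,2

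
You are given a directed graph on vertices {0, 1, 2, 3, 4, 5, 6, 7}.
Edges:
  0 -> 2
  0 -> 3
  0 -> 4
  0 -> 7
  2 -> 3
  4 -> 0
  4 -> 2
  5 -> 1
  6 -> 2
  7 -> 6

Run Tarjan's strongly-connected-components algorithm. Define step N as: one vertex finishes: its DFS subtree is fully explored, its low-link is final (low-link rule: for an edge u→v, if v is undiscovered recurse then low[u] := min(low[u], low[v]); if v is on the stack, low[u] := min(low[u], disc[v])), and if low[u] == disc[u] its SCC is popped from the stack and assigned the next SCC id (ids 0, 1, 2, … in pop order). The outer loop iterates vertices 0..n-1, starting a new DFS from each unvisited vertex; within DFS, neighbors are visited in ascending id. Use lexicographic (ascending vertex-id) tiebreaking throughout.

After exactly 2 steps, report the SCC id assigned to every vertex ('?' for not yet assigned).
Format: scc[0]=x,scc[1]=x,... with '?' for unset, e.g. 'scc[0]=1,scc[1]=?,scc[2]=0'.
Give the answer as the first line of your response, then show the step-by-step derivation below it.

scc[0]=?,scc[1]=?,scc[2]=1,scc[3]=0,scc[4]=?,scc[5]=?,scc[6]=?,scc[7]=?

step 1: low=(low[0]=0,low[1]=?,low[2]=1,low[3]=2,low[4]=?,low[5]=?,low[6]=?,low[7]=?); scc=(scc[0]=?,scc[1]=?,scc[2]=?,scc[3]=0,scc[4]=?,scc[5]=?,scc[6]=?,scc[7]=?)
step 2: low=(low[0]=0,low[1]=?,low[2]=1,low[3]=2,low[4]=?,low[5]=?,low[6]=?,low[7]=?); scc=(scc[0]=?,scc[1]=?,scc[2]=1,scc[3]=0,scc[4]=?,scc[5]=?,scc[6]=?,scc[7]=?)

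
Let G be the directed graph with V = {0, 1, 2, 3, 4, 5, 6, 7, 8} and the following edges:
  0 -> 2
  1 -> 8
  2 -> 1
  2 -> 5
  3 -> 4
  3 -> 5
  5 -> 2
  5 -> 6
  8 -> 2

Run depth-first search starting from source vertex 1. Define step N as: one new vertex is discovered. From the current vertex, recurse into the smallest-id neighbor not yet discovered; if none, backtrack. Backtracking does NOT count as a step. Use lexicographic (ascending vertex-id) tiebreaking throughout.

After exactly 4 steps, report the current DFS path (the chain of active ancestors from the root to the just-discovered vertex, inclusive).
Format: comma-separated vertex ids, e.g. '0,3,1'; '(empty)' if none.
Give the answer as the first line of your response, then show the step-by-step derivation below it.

1,8,2,5

step 1: discover 1; path=1; order=1
step 2: discover 8; path=1>8; order=1,8
step 3: discover 2; path=1>8>2; order=1,8,2
step 4: discover 5; path=1>8>2>5; order=1,8,2,5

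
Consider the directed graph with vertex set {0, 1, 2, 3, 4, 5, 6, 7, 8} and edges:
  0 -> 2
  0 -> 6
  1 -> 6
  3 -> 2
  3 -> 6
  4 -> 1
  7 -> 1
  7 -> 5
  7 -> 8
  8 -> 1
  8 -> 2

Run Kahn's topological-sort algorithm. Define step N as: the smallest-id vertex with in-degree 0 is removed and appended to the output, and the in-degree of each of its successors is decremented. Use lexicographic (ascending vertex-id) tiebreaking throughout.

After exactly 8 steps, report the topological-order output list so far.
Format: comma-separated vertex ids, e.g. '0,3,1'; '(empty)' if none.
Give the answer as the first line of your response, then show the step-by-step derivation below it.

0,3,4,7,5,8,1,2

step 1: output 0; order=[0]; indeg=(0,3,2,0,0,1,2,0,1)
step 2: output 3; order=[0,3]; indeg=(0,3,1,0,0,1,1,0,1)
step 3: output 4; order=[0,3,4]; indeg=(0,2,1,0,0,1,1,0,1)
step 4: output 7; order=[0,3,4,7]; indeg=(0,1,1,0,0,0,1,0,0)
step 5: output 5; order=[0,3,4,7,5]; indeg=(0,1,1,0,0,0,1,0,0)
step 6: output 8; order=[0,3,4,7,5,8]; indeg=(0,0,0,0,0,0,1,0,0)
step 7: output 1; order=[0,3,4,7,5,8,1]; indeg=(0,0,0,0,0,0,0,0,0)
step 8: output 2; order=[0,3,4,7,5,8,1,2]; indeg=(0,0,0,0,0,0,0,0,0)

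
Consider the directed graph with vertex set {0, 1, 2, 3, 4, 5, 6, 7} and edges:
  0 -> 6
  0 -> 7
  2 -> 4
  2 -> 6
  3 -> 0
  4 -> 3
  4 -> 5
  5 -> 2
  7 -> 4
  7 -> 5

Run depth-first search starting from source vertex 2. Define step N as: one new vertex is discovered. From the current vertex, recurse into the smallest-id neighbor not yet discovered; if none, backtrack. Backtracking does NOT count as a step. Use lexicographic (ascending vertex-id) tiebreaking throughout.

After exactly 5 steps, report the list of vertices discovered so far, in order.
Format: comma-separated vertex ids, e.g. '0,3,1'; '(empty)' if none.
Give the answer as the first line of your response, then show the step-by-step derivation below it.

2,4,3,0,6

step 1: discover 2; path=2; order=2
step 2: discover 4; path=2>4; order=2,4
step 3: discover 3; path=2>4>3; order=2,4,3
step 4: discover 0; path=2>4>3>0; order=2,4,3,0
step 5: discover 6; path=2>4>3>0>6; order=2,4,3,0,6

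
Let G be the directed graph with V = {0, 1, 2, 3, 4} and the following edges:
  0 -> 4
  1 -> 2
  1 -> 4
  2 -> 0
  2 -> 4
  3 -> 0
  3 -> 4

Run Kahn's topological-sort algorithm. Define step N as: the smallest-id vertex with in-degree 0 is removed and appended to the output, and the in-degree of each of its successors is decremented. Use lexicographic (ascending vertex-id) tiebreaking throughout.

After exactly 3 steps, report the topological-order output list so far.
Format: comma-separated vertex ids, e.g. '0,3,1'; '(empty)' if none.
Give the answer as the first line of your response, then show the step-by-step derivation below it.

1,2,3

step 1: output 1; order=[1]; indeg=(2,0,0,0,3)
step 2: output 2; order=[1,2]; indeg=(1,0,0,0,2)
step 3: output 3; order=[1,2,3]; indeg=(0,0,0,0,1)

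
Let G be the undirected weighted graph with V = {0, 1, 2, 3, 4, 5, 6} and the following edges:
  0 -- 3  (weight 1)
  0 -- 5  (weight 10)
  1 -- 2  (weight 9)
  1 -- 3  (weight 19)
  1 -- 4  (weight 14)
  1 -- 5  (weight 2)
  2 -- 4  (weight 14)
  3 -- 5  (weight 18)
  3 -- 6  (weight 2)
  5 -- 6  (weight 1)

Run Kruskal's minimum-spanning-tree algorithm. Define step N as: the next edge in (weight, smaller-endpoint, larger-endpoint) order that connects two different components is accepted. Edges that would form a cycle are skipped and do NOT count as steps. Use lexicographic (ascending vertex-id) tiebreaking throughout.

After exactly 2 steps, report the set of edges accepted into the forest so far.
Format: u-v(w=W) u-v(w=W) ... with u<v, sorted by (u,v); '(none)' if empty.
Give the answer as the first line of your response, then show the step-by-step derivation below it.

0-3(w=1) 5-6(w=1)

step 1: add edge 0-3 (w=1); MST = {0-3(w=1)}
step 2: add edge 5-6 (w=1); MST = {0-3(w=1) 5-6(w=1)}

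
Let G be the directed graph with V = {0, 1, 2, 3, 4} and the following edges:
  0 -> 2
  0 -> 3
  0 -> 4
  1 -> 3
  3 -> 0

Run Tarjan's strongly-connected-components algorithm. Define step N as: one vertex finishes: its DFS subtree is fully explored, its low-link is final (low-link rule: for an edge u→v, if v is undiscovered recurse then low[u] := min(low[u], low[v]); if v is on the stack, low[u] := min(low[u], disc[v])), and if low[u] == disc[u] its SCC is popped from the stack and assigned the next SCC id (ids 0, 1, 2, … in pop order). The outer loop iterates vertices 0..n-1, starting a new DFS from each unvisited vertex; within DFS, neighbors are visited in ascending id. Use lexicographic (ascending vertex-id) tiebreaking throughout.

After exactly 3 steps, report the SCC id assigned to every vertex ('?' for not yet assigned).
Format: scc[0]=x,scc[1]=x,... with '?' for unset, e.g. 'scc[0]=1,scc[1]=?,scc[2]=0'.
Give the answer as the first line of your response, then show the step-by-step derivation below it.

scc[0]=?,scc[1]=?,scc[2]=0,scc[3]=?,scc[4]=1

step 1: low=(low[0]=0,low[1]=?,low[2]=1,low[3]=?,low[4]=?); scc=(scc[0]=?,scc[1]=?,scc[2]=0,scc[3]=?,scc[4]=?)
step 2: low=(low[0]=0,low[1]=?,low[2]=1,low[3]=0,low[4]=?); scc=(scc[0]=?,scc[1]=?,scc[2]=0,scc[3]=?,scc[4]=?)
step 3: low=(low[0]=0,low[1]=?,low[2]=1,low[3]=0,low[4]=3); scc=(scc[0]=?,scc[1]=?,scc[2]=0,scc[3]=?,scc[4]=1)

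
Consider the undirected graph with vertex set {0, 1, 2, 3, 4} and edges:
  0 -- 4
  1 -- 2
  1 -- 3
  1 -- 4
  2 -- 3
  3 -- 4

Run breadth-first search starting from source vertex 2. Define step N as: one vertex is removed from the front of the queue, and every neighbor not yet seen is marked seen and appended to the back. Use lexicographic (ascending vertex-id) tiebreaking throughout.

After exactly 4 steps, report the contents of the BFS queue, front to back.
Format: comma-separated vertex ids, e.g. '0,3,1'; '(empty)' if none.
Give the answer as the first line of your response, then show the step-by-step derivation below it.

0

step 1: dequeue 2; queue=[1,3]; order=2
step 2: dequeue 1; queue=[3,4]; order=2,1
step 3: dequeue 3; queue=[4]; order=2,1,3
step 4: dequeue 4; queue=[0]; order=2,1,3,4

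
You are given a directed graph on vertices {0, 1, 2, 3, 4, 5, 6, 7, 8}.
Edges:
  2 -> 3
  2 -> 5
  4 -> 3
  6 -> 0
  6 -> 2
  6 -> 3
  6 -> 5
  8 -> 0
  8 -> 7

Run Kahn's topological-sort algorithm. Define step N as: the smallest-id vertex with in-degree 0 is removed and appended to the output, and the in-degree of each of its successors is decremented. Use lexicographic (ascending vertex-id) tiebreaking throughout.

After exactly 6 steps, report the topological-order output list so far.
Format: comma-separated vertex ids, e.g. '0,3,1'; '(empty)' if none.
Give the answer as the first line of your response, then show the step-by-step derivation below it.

1,4,6,2,3,5

step 1: output 1; order=[1]; indeg=(2,0,1,3,0,2,0,1,0)
step 2: output 4; order=[1,4]; indeg=(2,0,1,2,0,2,0,1,0)
step 3: output 6; order=[1,4,6]; indeg=(1,0,0,1,0,1,0,1,0)
step 4: output 2; order=[1,4,6,2]; indeg=(1,0,0,0,0,0,0,1,0)
step 5: output 3; order=[1,4,6,2,3]; indeg=(1,0,0,0,0,0,0,1,0)
step 6: output 5; order=[1,4,6,2,3,5]; indeg=(1,0,0,0,0,0,0,1,0)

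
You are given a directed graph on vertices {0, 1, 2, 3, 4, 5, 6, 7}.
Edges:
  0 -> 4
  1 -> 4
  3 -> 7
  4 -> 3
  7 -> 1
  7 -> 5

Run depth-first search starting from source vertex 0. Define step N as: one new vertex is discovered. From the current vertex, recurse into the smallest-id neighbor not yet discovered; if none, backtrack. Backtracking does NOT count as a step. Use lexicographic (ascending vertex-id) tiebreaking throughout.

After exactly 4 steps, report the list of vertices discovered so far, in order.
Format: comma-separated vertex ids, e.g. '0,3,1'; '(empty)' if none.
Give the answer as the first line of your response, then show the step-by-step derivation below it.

0,4,3,7

step 1: discover 0; path=0; order=0
step 2: discover 4; path=0>4; order=0,4
step 3: discover 3; path=0>4>3; order=0,4,3
step 4: discover 7; path=0>4>3>7; order=0,4,3,7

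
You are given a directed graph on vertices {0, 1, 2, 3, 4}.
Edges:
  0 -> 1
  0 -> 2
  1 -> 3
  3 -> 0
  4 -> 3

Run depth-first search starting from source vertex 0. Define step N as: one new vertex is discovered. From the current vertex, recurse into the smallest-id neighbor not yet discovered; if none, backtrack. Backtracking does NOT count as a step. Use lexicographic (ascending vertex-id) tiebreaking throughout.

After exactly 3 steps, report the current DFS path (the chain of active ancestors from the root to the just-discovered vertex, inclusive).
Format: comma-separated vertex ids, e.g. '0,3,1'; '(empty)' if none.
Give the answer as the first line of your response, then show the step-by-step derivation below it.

0,1,3

step 1: discover 0; path=0; order=0
step 2: discover 1; path=0>1; order=0,1
step 3: discover 3; path=0>1>3; order=0,1,3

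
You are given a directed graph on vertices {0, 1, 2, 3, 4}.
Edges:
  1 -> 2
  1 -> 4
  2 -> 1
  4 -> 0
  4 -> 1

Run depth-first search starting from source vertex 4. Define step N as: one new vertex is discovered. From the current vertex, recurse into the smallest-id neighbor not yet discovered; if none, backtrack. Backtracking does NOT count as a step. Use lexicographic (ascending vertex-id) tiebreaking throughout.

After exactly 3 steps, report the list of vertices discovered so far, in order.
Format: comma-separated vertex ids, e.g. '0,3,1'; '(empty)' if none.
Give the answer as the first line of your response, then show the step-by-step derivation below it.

4,0,1

step 1: discover 4; path=4; order=4
step 2: discover 0; path=4>0; order=4,0
step 3: discover 1; path=4>1; order=4,0,1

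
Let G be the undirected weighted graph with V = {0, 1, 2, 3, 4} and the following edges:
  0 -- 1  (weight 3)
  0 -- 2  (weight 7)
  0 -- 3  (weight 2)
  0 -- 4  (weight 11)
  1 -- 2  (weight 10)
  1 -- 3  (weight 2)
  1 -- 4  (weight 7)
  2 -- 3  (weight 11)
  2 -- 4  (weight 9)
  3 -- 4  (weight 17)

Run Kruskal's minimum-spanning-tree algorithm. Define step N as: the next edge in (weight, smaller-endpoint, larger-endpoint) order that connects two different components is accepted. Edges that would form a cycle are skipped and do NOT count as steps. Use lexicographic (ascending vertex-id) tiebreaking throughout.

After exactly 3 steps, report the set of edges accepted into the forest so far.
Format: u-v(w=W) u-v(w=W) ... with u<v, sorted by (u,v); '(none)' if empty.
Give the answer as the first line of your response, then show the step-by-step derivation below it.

0-2(w=7) 0-3(w=2) 1-3(w=2)

step 1: add edge 0-3 (w=2); MST = {0-3(w=2)}
step 2: add edge 1-3 (w=2); MST = {0-3(w=2) 1-3(w=2)}
step 3: add edge 0-2 (w=7); MST = {0-2(w=7) 0-3(w=2) 1-3(w=2)}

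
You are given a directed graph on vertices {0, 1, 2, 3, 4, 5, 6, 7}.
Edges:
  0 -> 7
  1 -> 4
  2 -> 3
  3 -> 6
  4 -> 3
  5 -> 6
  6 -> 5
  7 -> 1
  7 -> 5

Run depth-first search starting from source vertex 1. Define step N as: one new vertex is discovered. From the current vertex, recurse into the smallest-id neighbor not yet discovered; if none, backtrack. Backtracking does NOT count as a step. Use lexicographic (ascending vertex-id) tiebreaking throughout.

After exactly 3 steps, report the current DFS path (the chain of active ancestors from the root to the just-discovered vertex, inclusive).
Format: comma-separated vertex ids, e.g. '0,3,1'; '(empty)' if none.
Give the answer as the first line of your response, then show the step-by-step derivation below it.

1,4,3

step 1: discover 1; path=1; order=1
step 2: discover 4; path=1>4; order=1,4
step 3: discover 3; path=1>4>3; order=1,4,3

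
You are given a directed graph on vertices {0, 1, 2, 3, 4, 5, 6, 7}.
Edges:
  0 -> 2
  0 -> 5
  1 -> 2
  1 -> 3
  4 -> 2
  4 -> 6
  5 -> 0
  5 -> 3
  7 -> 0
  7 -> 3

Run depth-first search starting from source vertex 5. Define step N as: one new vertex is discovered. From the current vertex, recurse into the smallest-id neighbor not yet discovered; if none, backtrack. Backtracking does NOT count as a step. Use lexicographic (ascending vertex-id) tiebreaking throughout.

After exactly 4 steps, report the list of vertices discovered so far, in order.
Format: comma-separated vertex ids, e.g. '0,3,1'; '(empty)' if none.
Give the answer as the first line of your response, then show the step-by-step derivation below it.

5,0,2,3

step 1: discover 5; path=5; order=5
step 2: discover 0; path=5>0; order=5,0
step 3: discover 2; path=5>0>2; order=5,0,2
step 4: discover 3; path=5>3; order=5,0,2,3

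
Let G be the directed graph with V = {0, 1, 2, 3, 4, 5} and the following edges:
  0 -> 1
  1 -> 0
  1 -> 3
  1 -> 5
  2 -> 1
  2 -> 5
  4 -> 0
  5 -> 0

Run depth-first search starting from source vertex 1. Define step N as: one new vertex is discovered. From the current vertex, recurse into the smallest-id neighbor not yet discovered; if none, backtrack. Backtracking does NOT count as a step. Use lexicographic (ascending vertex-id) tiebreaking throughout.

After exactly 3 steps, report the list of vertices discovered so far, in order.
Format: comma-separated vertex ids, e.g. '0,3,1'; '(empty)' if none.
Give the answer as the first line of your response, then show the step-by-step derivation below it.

1,0,3

step 1: discover 1; path=1; order=1
step 2: discover 0; path=1>0; order=1,0
step 3: discover 3; path=1>3; order=1,0,3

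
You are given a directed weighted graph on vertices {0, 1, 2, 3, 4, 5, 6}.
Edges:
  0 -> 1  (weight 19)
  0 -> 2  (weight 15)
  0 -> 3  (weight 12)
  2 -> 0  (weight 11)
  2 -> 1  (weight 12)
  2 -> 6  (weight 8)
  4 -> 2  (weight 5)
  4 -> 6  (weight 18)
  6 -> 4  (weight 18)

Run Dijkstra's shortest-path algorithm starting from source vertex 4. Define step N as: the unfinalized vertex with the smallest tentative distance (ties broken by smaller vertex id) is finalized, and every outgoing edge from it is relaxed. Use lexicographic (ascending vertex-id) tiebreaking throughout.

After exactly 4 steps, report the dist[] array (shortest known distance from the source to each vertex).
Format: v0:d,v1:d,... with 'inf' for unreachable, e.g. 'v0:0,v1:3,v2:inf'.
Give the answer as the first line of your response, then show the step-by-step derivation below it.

v0:16,v1:17,v2:5,v3:28,v4:0,v5:inf,v6:13

step 1: dist = v0:inf,v1:inf,v2:5,v3:inf,v4:0,v5:inf,v6:18
step 2: dist = v0:16,v1:17,v2:5,v3:inf,v4:0,v5:inf,v6:13
step 3: dist = v0:16,v1:17,v2:5,v3:inf,v4:0,v5:inf,v6:13
step 4: dist = v0:16,v1:17,v2:5,v3:28,v4:0,v5:inf,v6:13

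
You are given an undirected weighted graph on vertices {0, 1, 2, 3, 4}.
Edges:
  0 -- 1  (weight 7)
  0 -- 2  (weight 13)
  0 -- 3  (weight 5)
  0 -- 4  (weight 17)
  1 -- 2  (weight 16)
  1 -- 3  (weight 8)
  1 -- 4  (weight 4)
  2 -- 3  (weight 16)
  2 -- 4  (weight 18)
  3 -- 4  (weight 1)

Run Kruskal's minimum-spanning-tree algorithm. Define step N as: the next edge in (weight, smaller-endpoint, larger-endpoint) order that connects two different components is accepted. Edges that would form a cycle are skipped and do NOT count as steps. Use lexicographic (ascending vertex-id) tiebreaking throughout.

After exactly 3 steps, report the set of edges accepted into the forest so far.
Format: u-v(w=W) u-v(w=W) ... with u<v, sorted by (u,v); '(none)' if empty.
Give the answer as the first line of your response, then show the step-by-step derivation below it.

0-3(w=5) 1-4(w=4) 3-4(w=1)

step 1: add edge 3-4 (w=1); MST = {3-4(w=1)}
step 2: add edge 1-4 (w=4); MST = {1-4(w=4) 3-4(w=1)}
step 3: add edge 0-3 (w=5); MST = {0-3(w=5) 1-4(w=4) 3-4(w=1)}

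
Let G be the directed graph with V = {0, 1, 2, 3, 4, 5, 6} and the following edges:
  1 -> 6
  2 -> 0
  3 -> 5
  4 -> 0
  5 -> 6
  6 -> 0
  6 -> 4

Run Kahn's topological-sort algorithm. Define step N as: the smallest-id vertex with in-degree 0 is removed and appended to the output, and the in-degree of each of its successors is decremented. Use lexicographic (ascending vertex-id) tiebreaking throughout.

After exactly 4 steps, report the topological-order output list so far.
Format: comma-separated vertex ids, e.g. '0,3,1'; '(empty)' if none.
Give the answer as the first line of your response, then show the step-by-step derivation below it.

1,2,3,5

step 1: output 1; order=[1]; indeg=(3,0,0,0,1,1,1)
step 2: output 2; order=[1,2]; indeg=(2,0,0,0,1,1,1)
step 3: output 3; order=[1,2,3]; indeg=(2,0,0,0,1,0,1)
step 4: output 5; order=[1,2,3,5]; indeg=(2,0,0,0,1,0,0)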